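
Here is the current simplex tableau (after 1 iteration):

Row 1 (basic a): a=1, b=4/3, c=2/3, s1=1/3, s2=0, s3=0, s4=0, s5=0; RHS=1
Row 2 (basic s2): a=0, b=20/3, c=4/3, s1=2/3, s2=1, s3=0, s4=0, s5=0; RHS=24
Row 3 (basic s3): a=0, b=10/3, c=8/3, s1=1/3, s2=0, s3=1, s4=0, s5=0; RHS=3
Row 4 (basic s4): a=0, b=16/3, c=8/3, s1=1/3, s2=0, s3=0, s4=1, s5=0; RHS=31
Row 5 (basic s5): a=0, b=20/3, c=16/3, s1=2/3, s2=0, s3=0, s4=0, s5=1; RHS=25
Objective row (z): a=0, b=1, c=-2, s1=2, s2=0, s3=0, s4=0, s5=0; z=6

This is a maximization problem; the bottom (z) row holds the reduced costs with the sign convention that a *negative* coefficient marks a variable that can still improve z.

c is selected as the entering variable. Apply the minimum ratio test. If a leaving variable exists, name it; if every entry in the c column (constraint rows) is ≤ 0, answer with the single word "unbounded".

s3

Ratios: row 1 (a): 1/(2/3) = 3/2; row 2 (s2): 24/(4/3) = 18; row 3 (s3): 3/(8/3) = 9/8; row 4 (s4): 31/(8/3) = 93/8; row 5 (s5): 25/(16/3) = 75/16.
Minimum ratio is in the s3 row, so s3 leaves.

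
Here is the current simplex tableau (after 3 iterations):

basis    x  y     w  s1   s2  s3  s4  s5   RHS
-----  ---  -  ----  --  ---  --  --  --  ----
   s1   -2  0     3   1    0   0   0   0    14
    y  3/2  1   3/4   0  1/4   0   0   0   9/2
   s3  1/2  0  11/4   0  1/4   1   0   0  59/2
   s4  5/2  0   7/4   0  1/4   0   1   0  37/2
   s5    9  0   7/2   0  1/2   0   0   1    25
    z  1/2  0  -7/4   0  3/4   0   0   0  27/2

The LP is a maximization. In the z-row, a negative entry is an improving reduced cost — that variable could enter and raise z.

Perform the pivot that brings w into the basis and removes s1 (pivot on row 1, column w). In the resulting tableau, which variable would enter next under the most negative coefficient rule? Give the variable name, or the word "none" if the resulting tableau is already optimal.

Pivot element 3. New z-row = old z-row − (-7/4)·(row 1/3).
Updated z-row coefficients: x: -2/3, y: 0, w: 0, s1: 7/12, s2: 3/4, s3: 0, s4: 0, s5: 0.
The most negative is -2/3 in column x, so x would enter next.

x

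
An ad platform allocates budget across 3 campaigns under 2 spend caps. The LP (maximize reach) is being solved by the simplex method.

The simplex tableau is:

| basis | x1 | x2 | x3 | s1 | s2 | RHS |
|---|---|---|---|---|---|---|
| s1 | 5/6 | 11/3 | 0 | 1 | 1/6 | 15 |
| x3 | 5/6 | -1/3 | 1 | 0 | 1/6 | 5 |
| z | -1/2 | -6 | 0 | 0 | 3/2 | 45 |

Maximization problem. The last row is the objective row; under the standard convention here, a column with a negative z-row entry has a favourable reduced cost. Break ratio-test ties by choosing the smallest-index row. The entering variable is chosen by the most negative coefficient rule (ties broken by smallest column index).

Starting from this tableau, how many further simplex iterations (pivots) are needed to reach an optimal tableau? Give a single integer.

pivot: x2 in, s1 out → z = 765/11
No improving column remains; optimal.

1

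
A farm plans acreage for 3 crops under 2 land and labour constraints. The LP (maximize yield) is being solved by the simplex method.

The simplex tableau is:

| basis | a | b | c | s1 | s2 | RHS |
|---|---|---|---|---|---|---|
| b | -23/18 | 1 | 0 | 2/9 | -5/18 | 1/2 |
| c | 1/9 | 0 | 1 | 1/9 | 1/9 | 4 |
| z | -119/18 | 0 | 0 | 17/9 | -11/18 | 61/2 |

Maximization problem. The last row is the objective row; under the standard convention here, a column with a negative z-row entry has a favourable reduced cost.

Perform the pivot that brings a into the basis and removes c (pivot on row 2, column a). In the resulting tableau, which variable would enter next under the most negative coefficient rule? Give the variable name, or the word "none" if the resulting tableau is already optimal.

none

Pivot element 1/9. New z-row = old z-row − (-119/18)·(row 2/(1/9)).
Updated z-row coefficients: a: 0, b: 0, c: 119/2, s1: 17/2, s2: 6.
No coefficient is strictly negative; the tableau after this pivot is optimal.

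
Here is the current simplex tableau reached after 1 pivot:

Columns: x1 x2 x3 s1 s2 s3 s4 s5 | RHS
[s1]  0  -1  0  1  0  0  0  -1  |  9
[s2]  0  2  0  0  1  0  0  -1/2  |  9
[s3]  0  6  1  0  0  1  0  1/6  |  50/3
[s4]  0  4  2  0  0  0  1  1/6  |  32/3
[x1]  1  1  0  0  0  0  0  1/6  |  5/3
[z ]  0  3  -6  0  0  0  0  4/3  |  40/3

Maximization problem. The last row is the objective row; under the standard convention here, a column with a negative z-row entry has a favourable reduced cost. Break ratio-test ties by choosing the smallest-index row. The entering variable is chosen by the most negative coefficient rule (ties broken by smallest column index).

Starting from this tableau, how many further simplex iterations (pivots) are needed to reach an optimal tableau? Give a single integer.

1

pivot: x3 in, s4 out → z = 136/3
No improving column remains; optimal.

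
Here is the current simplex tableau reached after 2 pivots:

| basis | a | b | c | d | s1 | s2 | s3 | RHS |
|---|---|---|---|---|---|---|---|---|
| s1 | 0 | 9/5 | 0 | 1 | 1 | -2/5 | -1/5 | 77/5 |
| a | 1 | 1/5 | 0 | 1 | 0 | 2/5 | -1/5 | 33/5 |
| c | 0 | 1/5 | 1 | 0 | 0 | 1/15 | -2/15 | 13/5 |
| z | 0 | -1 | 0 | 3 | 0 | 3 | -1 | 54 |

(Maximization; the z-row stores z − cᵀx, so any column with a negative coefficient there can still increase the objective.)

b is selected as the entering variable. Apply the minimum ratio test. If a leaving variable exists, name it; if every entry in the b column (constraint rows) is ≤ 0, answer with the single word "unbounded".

s1

Ratios: row 1 (s1): (77/5)/(9/5) = 77/9; row 2 (a): (33/5)/(1/5) = 33; row 3 (c): (13/5)/(1/5) = 13.
Minimum ratio is in the s1 row, so s1 leaves.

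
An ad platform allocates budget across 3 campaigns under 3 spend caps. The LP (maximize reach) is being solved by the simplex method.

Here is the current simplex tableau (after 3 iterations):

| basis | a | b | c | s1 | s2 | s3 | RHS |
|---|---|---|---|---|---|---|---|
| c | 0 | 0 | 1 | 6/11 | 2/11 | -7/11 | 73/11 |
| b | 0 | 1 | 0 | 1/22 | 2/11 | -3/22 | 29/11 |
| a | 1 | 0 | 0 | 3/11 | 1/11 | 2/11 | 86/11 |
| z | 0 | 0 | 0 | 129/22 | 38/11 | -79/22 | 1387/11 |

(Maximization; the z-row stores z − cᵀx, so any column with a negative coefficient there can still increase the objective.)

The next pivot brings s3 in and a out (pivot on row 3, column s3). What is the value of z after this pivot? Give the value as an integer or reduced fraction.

Minimum ratio for s3: (86/11)/(2/11) = 43.
z changes by −(z-row coeff of s3)·ratio = −(-79/22)·43 = 3397/22.
New z = 1387/11 + (3397/22) = 561/2.

561/2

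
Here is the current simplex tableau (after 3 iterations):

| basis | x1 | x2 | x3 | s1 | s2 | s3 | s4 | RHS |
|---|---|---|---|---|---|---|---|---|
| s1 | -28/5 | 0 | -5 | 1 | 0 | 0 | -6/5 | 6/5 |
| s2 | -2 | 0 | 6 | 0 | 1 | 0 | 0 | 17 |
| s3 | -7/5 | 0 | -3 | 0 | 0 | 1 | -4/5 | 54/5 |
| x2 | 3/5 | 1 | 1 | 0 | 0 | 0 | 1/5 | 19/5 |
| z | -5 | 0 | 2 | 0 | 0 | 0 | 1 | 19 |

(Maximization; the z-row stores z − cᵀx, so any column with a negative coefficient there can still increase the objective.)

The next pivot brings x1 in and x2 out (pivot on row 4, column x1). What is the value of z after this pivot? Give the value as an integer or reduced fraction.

Minimum ratio for x1: (19/5)/(3/5) = 19/3.
z changes by −(z-row coeff of x1)·ratio = −(-5)·(19/3) = 95/3.
New z = 19 + (95/3) = 152/3.

152/3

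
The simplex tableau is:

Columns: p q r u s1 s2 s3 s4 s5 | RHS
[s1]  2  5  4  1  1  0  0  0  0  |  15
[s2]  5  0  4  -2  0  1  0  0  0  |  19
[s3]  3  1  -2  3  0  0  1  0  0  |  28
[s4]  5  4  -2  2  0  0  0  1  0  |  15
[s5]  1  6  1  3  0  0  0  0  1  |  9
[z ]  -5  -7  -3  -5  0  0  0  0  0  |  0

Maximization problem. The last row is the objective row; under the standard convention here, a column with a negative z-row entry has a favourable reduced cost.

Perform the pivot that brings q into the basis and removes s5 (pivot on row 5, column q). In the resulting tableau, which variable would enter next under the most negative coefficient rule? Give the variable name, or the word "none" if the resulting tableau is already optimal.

p

Pivot element 6. New z-row = old z-row − (-7)·(row 5/6).
Updated z-row coefficients: p: -23/6, q: 0, r: -11/6, u: -3/2, s1: 0, s2: 0, s3: 0, s4: 0, s5: 7/6.
The most negative is -23/6 in column p, so p would enter next.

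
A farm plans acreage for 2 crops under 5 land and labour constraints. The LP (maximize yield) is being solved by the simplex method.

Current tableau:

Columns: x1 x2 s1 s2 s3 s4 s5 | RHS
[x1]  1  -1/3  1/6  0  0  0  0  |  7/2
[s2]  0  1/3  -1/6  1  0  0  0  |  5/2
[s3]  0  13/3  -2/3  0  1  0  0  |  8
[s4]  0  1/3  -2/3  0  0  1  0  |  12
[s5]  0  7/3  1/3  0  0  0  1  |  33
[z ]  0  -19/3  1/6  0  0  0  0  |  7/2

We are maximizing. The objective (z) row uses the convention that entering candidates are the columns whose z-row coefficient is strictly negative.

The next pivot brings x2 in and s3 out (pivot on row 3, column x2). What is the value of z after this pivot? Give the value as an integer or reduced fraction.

Minimum ratio for x2: 8/(13/3) = 24/13.
z changes by −(z-row coeff of x2)·ratio = −(-19/3)·(24/13) = 152/13.
New z = 7/2 + (152/13) = 395/26.

395/26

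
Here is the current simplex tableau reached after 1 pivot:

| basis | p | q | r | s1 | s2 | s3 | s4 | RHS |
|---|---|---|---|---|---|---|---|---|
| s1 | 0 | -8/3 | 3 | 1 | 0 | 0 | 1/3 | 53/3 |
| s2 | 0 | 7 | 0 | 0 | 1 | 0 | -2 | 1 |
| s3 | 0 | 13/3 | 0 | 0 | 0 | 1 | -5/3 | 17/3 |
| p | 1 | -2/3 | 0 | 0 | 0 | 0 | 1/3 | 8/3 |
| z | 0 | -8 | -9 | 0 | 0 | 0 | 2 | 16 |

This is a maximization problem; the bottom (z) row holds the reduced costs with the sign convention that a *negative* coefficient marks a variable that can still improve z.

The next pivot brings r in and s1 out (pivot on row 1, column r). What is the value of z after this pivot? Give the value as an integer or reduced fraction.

Minimum ratio for r: (53/3)/3 = 53/9.
z changes by −(z-row coeff of r)·ratio = −(-9)·(53/9) = 53.
New z = 16 + 53 = 69.

69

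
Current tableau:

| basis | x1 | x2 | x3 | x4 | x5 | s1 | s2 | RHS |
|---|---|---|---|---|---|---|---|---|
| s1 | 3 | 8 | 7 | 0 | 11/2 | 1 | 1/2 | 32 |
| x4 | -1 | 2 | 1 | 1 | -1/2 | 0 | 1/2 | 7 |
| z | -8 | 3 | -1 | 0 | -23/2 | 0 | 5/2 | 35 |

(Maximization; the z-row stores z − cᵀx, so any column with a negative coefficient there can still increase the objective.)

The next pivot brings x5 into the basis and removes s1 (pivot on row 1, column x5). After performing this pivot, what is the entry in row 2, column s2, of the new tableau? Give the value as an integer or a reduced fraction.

6/11

Pivot element is row 1, column x5: 11/2.
Normalize row 1: new (row 1, s2) = (1/2)/(11/2) = 1/11.
row 2 ← row 2 − (-1/2)·(new row 1): 1/2 − (-1/2)·(1/11) = 6/11.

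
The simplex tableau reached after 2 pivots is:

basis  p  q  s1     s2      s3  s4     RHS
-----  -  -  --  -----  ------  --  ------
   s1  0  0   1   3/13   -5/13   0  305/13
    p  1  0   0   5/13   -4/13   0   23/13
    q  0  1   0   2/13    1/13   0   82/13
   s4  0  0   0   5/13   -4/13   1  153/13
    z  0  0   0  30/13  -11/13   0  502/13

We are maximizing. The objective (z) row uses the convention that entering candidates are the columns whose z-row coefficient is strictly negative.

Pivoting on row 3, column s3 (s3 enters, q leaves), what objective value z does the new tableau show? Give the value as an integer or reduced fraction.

108

Minimum ratio for s3: (82/13)/(1/13) = 82.
z changes by −(z-row coeff of s3)·ratio = −(-11/13)·82 = 902/13.
New z = 502/13 + (902/13) = 108.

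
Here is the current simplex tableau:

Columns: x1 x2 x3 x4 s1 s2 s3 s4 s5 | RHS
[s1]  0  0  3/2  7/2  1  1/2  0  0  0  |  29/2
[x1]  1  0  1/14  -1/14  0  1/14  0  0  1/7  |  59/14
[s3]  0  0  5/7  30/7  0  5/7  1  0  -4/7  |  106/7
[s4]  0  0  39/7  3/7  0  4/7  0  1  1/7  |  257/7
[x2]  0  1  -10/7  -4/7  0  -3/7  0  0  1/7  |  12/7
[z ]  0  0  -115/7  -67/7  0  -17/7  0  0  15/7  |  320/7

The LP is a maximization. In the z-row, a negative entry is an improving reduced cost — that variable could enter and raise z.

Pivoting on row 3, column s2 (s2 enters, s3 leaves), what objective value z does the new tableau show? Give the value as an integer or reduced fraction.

Minimum ratio for s2: (106/7)/(5/7) = 106/5.
z changes by −(z-row coeff of s2)·ratio = −(-17/7)·(106/5) = 1802/35.
New z = 320/7 + (1802/35) = 486/5.

486/5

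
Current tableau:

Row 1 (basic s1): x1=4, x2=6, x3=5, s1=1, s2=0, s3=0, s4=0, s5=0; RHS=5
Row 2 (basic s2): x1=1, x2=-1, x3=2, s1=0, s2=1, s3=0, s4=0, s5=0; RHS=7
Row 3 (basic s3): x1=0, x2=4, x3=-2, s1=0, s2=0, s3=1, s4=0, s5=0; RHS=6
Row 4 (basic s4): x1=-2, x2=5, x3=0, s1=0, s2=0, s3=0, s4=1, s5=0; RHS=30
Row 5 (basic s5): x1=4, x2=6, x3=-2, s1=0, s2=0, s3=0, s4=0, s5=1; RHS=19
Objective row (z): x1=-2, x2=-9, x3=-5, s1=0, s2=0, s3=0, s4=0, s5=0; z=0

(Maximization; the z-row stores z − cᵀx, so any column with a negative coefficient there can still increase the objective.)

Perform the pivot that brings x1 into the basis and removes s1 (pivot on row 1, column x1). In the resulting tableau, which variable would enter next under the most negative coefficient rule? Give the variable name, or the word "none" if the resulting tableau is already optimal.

Pivot element 4. New z-row = old z-row − (-2)·(row 1/4).
Updated z-row coefficients: x1: 0, x2: -6, x3: -5/2, s1: 1/2, s2: 0, s3: 0, s4: 0, s5: 0.
The most negative is -6 in column x2, so x2 would enter next.

x2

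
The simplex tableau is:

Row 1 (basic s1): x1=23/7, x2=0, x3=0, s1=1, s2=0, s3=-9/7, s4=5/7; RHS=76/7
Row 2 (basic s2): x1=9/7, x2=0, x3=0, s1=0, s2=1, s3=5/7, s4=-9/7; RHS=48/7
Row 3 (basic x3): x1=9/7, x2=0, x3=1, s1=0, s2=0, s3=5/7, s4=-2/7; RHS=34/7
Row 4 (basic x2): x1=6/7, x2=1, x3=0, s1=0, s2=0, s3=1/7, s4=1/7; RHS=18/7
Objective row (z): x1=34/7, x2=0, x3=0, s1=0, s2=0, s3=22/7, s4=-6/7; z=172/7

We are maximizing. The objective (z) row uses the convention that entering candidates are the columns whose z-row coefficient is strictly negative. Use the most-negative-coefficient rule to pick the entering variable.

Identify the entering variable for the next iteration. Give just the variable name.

Objective-row coefficients: x1: 34/7, x2: 0, x3: 0, s1: 0, s2: 0, s3: 22/7, s4: -6/7.
The most negative is -6/7 in column s4, so s4 enters.

s4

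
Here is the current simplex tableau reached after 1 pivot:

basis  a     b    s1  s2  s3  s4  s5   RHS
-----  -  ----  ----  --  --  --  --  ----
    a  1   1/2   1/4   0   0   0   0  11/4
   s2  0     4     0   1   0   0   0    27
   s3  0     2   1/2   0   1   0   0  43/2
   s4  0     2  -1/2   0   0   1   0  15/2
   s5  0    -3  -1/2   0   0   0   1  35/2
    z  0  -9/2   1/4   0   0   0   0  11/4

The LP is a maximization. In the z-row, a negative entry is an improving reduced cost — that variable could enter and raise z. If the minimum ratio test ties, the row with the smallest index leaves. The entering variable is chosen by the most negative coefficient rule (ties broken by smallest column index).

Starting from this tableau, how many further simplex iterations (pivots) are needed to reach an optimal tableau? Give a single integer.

2

pivot: b in, s4 out → z = 157/8
pivot: s1 in, a out → z = 65/3
No improving column remains; optimal.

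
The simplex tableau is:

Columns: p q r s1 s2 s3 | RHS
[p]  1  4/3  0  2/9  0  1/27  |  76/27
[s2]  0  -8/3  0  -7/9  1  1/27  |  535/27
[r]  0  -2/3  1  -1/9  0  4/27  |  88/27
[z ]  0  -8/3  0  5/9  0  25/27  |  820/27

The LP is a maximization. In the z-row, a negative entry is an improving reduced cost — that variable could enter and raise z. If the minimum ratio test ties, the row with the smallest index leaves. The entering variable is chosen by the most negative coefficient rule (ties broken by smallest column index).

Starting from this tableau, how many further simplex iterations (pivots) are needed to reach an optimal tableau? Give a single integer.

1

pivot: q in, p out → z = 36
No improving column remains; optimal.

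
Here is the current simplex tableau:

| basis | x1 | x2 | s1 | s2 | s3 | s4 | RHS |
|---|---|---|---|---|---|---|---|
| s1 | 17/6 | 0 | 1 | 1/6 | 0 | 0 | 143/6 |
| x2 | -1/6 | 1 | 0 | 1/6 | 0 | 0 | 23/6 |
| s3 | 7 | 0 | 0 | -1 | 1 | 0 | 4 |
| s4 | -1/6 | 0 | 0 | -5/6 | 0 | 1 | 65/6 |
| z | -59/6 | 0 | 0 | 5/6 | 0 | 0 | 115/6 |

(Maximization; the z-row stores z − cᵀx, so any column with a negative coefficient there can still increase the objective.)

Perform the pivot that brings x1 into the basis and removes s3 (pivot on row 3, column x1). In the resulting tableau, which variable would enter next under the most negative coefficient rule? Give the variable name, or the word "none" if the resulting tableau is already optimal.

Pivot element 7. New z-row = old z-row − (-59/6)·(row 3/7).
Updated z-row coefficients: x1: 0, x2: 0, s1: 0, s2: -4/7, s3: 59/42, s4: 0.
The most negative is -4/7 in column s2, so s2 would enter next.

s2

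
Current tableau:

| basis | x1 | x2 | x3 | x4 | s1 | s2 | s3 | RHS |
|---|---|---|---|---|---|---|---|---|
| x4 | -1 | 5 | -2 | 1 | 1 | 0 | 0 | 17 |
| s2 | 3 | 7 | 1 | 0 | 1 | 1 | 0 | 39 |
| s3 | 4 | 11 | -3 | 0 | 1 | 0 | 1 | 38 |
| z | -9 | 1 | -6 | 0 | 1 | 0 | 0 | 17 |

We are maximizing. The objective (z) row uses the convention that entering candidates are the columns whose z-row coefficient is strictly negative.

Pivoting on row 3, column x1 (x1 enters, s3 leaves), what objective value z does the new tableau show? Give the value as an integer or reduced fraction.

Minimum ratio for x1: 38/4 = 19/2.
z changes by −(z-row coeff of x1)·ratio = −(-9)·(19/2) = 171/2.
New z = 17 + (171/2) = 205/2.

205/2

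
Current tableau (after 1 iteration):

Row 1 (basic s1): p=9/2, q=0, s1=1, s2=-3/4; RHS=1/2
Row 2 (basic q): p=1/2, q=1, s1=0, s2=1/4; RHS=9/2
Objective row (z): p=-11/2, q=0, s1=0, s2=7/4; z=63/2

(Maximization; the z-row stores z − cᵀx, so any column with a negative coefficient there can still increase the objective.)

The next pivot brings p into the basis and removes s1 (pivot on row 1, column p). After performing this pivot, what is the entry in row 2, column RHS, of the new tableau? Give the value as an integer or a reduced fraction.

40/9

Pivot element is row 1, column p: 9/2.
Normalize row 1: new (row 1, RHS) = (1/2)/(9/2) = 1/9.
row 2 ← row 2 − (1/2)·(new row 1): 9/2 − (1/2)·(1/9) = 40/9.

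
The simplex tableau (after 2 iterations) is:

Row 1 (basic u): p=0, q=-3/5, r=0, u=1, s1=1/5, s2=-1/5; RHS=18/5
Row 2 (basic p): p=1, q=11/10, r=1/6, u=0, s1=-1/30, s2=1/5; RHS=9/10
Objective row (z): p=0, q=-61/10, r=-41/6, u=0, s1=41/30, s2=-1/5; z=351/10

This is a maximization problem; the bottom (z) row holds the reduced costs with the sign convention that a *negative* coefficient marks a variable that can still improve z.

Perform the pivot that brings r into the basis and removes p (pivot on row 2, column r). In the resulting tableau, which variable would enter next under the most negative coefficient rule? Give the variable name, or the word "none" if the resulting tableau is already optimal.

none

Pivot element 1/6. New z-row = old z-row − (-41/6)·(row 2/(1/6)).
Updated z-row coefficients: p: 41, q: 39, r: 0, u: 0, s1: 0, s2: 8.
No coefficient is strictly negative; the tableau after this pivot is optimal.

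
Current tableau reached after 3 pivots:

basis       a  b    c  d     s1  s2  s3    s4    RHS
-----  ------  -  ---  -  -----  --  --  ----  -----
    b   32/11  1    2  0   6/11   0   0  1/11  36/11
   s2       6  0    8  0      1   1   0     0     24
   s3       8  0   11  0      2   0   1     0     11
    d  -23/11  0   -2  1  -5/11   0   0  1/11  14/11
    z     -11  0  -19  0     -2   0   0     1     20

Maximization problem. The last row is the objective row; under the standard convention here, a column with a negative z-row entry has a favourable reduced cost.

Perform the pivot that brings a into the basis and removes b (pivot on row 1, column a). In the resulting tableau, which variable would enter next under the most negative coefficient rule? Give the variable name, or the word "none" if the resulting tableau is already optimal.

c

Pivot element 32/11. New z-row = old z-row − (-11)·(row 1/(32/11)).
Updated z-row coefficients: a: 0, b: 121/32, c: -183/16, d: 0, s1: 1/16, s2: 0, s3: 0, s4: 43/32.
The most negative is -183/16 in column c, so c would enter next.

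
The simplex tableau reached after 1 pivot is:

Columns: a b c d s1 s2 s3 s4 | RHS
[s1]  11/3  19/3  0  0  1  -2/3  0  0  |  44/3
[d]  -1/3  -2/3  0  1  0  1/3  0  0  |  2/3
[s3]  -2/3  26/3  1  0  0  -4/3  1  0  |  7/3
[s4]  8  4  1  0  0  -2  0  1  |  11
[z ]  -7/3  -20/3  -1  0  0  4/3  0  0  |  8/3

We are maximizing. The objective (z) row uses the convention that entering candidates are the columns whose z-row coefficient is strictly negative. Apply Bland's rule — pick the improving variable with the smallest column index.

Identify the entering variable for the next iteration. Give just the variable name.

a

Objective-row coefficients: a: -7/3, b: -20/3, c: -1, d: 0, s1: 0, s2: 4/3, s3: 0, s4: 0.
Improving columns: a, b, c. Bland's rule picks the smallest column index → a.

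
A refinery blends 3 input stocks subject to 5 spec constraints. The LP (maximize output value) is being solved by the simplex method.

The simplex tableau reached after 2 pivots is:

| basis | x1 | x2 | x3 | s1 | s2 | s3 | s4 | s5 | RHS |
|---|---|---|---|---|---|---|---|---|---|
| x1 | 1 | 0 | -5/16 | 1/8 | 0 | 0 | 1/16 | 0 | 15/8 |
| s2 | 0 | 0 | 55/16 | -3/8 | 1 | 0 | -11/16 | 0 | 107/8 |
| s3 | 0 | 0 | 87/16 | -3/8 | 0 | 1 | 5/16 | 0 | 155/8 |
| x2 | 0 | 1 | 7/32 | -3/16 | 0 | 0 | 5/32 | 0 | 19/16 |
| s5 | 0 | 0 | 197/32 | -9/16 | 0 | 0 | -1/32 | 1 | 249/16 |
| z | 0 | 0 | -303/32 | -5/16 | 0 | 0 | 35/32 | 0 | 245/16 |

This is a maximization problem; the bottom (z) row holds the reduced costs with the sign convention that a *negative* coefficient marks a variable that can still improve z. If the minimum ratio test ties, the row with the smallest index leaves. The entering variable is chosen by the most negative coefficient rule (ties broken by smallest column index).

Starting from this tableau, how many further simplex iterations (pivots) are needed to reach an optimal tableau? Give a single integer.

pivot: x3 in, s5 out → z = 7732/197
pivot: s1 in, x1 out → z = 1364/19
No improving column remains; optimal.

2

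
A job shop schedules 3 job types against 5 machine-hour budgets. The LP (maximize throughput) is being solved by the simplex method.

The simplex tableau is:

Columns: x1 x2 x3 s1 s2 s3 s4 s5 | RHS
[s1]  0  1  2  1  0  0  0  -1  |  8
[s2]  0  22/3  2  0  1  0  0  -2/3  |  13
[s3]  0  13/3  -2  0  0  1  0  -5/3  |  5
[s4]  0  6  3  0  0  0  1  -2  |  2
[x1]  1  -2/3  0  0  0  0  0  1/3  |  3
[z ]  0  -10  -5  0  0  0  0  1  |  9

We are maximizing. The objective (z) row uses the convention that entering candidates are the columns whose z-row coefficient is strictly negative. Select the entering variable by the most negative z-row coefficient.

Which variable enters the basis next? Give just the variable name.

Objective-row coefficients: x1: 0, x2: -10, x3: -5, s1: 0, s2: 0, s3: 0, s4: 0, s5: 1.
The most negative is -10 in column x2, so x2 enters.

x2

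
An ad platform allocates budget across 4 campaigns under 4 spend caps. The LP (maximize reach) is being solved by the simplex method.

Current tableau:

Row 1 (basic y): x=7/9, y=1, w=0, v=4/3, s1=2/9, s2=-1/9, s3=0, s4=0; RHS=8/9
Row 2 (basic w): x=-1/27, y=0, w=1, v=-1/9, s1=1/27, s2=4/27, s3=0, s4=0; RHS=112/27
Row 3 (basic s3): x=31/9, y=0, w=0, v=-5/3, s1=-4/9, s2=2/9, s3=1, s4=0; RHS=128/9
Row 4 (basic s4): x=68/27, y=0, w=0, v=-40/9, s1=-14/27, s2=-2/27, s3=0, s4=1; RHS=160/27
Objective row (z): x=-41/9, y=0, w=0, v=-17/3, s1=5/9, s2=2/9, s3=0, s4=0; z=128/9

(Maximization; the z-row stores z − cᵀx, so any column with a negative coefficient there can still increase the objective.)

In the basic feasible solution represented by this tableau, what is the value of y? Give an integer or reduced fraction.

y is basic (row 1); its value is the RHS of that row: 8/9.

8/9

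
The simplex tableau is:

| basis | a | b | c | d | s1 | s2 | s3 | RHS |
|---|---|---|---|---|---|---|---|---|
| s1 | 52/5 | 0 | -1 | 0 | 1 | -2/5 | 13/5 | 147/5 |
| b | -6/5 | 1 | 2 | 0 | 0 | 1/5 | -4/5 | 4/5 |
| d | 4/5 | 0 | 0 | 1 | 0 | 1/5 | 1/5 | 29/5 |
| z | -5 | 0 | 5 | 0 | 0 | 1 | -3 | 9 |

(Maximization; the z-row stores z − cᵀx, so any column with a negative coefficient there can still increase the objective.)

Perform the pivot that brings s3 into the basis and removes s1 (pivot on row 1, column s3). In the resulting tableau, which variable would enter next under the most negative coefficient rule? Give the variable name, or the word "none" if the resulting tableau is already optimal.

Pivot element 13/5. New z-row = old z-row − (-3)·(row 1/(13/5)).
Updated z-row coefficients: a: 7, b: 0, c: 50/13, d: 0, s1: 15/13, s2: 7/13, s3: 0.
No coefficient is strictly negative; the tableau after this pivot is optimal.

none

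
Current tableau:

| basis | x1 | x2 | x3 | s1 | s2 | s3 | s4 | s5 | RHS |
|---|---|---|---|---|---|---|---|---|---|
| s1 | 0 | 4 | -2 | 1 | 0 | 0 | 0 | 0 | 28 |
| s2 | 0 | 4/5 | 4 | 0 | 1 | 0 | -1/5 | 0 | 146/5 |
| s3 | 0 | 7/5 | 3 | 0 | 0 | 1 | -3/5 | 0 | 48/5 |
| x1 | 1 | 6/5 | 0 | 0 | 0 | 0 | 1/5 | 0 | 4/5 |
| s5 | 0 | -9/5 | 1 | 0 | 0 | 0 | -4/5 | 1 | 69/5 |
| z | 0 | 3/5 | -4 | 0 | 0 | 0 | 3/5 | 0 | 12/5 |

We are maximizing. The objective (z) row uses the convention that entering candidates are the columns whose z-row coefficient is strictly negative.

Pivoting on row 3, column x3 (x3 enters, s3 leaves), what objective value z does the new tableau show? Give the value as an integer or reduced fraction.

Minimum ratio for x3: (48/5)/3 = 16/5.
z changes by −(z-row coeff of x3)·ratio = −(-4)·(16/5) = 64/5.
New z = 12/5 + (64/5) = 76/5.

76/5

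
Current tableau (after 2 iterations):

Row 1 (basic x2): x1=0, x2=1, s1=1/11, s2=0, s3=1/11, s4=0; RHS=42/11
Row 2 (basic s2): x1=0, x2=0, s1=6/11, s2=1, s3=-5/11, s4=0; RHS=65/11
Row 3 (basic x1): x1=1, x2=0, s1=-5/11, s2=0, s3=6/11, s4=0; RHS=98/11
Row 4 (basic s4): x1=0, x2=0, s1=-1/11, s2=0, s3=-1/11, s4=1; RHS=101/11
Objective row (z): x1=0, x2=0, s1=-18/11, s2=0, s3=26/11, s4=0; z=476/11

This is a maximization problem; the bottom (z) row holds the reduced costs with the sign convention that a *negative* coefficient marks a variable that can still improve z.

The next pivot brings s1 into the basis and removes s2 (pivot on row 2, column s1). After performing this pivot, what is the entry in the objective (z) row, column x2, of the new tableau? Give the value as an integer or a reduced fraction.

0

Pivot element is row 2, column s1: 6/11.
Normalize row 2: new (row 2, x2) = 0/(6/11) = 0.
z-row ← z-row − (-18/11)·(new row 2): 0 − (-18/11)·0 = 0.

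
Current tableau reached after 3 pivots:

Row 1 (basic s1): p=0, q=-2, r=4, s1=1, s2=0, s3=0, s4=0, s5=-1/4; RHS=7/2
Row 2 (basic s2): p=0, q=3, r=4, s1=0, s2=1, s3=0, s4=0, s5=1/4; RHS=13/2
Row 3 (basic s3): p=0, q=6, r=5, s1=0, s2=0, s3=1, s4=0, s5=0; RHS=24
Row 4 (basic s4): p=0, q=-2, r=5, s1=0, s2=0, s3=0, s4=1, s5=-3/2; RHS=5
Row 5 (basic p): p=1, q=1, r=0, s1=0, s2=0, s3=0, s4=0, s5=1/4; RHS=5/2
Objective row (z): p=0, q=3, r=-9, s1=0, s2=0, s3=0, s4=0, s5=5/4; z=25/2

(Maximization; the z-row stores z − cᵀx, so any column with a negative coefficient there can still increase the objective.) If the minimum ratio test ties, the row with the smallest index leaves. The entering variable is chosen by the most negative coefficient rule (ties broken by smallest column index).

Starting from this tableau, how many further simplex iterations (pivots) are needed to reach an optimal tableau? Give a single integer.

pivot: r in, s1 out → z = 163/8
pivot: q in, s2 out → z = 851/40
No improving column remains; optimal.

2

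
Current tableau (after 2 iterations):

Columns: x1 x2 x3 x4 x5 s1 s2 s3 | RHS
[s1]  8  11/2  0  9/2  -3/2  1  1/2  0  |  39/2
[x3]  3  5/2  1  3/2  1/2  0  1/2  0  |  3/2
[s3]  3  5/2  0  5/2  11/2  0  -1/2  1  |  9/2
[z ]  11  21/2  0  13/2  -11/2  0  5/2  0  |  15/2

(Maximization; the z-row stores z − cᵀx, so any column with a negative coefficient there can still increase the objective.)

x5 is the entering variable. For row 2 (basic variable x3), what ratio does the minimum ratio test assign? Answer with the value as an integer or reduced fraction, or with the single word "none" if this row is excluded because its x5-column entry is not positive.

3

Ratio = RHS / (x5 entry) = (3/2) / (1/2) = 3.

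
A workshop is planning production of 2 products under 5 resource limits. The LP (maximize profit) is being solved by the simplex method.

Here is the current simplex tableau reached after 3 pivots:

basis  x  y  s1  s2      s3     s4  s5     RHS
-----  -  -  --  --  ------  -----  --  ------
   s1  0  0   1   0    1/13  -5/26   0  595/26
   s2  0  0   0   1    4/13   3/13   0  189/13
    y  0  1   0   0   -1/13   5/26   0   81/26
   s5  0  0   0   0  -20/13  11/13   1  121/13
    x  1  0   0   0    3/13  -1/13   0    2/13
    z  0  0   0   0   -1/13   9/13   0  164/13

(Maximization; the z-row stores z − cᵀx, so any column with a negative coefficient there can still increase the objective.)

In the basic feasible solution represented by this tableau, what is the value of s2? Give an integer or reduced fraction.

189/13

s2 is basic (row 2); its value is the RHS of that row: 189/13.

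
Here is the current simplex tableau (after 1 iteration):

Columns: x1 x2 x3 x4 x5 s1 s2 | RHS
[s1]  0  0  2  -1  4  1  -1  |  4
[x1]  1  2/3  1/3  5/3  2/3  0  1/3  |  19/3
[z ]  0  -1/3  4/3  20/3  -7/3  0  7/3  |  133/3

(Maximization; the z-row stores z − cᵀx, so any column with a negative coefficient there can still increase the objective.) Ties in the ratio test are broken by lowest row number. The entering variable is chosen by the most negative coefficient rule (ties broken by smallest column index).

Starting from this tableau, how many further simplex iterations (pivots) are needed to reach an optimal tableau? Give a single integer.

2

pivot: x5 in, s1 out → z = 140/3
pivot: x2 in, x1 out → z = 99/2
No improving column remains; optimal.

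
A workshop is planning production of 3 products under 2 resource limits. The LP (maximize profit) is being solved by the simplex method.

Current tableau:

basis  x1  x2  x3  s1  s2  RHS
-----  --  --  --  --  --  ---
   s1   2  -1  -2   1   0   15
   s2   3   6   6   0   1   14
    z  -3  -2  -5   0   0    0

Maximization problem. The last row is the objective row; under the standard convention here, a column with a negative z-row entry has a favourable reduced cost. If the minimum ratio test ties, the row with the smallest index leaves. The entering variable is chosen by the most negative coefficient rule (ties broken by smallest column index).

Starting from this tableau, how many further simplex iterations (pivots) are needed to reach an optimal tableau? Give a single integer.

pivot: x3 in, s2 out → z = 35/3
pivot: x1 in, x3 out → z = 14
No improving column remains; optimal.

2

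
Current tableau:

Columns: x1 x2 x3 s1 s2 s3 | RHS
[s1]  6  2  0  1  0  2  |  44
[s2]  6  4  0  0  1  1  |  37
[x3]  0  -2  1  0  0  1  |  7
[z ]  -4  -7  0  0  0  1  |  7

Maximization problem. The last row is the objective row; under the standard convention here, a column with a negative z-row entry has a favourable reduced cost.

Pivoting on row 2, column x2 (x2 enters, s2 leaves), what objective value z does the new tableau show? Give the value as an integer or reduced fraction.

Minimum ratio for x2: 37/4 = 37/4.
z changes by −(z-row coeff of x2)·ratio = −(-7)·(37/4) = 259/4.
New z = 7 + (259/4) = 287/4.

287/4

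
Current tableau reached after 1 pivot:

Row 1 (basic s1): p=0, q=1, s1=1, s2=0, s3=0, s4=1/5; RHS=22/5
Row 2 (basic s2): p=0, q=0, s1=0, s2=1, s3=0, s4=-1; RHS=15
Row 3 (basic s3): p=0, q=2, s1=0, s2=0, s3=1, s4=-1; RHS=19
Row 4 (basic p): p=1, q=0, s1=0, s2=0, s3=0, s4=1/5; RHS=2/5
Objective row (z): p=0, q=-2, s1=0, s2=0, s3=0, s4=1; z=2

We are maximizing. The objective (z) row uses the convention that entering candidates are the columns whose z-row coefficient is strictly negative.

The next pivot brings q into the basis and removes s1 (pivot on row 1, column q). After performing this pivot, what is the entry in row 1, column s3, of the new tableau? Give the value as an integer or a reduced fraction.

Pivot element is row 1, column q: 1.
Normalize row 1: new (row 1, s3) = 0/1 = 0.
Row 1 is the pivot row, so the entry is 0.

0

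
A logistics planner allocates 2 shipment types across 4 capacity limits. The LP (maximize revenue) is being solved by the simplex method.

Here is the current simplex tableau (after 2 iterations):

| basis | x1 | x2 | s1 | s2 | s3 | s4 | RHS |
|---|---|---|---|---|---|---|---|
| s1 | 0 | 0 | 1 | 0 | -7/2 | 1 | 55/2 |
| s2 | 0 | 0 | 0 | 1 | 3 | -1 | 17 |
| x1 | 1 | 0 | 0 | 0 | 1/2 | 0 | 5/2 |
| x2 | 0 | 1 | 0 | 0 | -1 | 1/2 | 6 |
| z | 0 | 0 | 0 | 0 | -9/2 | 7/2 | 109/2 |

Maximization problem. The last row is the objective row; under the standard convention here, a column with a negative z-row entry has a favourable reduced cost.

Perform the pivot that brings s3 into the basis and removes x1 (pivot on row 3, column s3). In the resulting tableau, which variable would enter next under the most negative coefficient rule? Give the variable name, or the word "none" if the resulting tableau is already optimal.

none

Pivot element 1/2. New z-row = old z-row − (-9/2)·(row 3/(1/2)).
Updated z-row coefficients: x1: 9, x2: 0, s1: 0, s2: 0, s3: 0, s4: 7/2.
No coefficient is strictly negative; the tableau after this pivot is optimal.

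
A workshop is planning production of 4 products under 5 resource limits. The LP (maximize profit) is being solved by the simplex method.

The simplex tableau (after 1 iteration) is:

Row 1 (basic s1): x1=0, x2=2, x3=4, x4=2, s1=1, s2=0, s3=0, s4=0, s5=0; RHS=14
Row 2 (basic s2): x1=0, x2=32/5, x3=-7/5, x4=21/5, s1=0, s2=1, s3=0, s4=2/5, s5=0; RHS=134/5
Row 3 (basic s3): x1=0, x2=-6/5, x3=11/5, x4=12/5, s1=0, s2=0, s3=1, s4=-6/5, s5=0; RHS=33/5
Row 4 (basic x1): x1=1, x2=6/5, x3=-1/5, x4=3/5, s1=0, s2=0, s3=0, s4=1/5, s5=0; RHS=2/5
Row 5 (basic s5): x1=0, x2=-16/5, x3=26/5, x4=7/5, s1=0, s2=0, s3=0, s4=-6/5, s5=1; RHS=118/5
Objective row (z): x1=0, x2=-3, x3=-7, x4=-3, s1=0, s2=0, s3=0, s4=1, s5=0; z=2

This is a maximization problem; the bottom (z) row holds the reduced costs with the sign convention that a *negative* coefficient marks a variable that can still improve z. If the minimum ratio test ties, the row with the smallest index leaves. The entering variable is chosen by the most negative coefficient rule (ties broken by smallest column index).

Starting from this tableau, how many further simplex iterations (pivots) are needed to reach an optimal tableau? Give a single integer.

pivot: x3 in, s3 out → z = 23
pivot: x2 in, s1 out → z = 604/23
No improving column remains; optimal.

2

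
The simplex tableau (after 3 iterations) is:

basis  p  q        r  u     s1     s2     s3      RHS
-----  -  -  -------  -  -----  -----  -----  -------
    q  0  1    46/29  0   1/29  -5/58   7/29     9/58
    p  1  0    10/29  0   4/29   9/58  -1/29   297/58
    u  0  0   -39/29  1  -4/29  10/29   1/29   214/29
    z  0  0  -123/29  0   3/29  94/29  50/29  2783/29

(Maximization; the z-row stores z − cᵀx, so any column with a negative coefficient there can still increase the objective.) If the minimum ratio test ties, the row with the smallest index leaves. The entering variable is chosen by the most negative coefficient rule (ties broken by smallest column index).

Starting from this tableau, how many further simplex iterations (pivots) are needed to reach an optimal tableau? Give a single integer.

1

pivot: r in, q out → z = 8867/92
No improving column remains; optimal.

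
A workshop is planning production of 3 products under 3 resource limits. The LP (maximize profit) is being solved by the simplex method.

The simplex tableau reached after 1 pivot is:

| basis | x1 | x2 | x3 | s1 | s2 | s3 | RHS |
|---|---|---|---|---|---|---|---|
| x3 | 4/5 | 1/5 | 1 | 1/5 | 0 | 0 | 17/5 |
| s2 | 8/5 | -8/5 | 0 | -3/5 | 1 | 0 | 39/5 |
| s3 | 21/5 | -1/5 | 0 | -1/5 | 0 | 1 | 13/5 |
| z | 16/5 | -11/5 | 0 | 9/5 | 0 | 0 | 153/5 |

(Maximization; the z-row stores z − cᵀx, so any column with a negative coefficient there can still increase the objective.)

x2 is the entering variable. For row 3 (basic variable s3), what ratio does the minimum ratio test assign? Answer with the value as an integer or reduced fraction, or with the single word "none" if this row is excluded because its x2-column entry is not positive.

The x2 entry in row 3 is -1/5 ≤ 0, so this row gives no ratio.

none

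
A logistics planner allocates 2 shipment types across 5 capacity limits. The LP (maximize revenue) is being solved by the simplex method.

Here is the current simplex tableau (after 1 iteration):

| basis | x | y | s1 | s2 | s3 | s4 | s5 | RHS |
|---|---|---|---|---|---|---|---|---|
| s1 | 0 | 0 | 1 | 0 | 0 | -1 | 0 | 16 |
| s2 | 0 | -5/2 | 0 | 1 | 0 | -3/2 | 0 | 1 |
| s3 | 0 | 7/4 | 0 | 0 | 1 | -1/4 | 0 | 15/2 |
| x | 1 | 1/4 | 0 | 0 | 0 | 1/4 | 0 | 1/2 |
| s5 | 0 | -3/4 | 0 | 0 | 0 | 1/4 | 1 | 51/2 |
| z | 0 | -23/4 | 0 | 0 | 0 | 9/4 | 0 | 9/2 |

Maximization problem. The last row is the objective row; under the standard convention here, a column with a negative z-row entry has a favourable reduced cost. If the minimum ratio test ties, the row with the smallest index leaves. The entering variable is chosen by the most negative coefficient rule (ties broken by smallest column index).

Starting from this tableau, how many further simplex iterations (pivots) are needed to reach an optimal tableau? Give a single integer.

1

pivot: y in, x out → z = 16
No improving column remains; optimal.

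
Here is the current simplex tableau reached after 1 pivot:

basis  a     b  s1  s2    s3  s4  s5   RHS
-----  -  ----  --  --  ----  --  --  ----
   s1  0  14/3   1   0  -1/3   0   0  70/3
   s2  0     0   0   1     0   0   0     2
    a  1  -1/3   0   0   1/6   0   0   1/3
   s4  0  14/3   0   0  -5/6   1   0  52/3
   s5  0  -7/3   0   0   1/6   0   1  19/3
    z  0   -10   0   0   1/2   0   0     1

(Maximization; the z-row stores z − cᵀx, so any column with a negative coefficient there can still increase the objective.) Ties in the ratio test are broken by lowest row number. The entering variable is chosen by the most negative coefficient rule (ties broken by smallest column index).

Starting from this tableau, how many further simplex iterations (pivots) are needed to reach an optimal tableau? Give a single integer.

3

pivot: b in, s4 out → z = 267/7
pivot: s3 in, s1 out → z = 375/7
pivot: s4 in, a out → z = 54
No improving column remains; optimal.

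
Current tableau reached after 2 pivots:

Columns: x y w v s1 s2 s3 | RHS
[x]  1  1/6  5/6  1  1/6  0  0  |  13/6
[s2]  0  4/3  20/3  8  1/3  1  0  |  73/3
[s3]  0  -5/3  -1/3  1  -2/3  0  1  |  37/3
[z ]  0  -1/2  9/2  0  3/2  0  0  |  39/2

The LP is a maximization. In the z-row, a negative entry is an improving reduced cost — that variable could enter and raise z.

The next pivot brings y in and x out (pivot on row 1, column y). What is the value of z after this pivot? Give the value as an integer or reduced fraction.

Minimum ratio for y: (13/6)/(1/6) = 13.
z changes by −(z-row coeff of y)·ratio = −(-1/2)·13 = 13/2.
New z = 39/2 + (13/2) = 26.

26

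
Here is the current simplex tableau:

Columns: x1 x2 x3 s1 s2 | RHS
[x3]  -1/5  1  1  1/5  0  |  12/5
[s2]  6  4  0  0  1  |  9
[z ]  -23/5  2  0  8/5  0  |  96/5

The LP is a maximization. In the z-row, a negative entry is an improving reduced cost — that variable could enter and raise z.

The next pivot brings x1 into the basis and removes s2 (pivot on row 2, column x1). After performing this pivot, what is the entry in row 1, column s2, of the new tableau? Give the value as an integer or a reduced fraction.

Pivot element is row 2, column x1: 6.
Normalize row 2: new (row 2, s2) = 1/6 = 1/6.
row 1 ← row 1 − (-1/5)·(new row 2): 0 − (-1/5)·(1/6) = 1/30.

1/30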